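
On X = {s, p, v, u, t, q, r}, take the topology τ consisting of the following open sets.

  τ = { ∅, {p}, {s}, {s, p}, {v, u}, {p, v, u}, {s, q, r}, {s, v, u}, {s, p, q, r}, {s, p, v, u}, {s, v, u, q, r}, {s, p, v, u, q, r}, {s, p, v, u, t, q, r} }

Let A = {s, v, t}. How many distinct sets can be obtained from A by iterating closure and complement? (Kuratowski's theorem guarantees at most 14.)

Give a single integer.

12

closure: X∖int(X∖A) = X∖{p} = {s, v, u, t, q, r}
Let k=closure and c=complement:
  1. A     = {s, v, t}
  2. kA    = {s, v, u, t, q, r}
  3. cA    = {p, u, q, r}
  4. ckA   = {p}
  5. kcA   = {p, v, u, t, q, r}
  6. kckA  = {p, t}
  7. ckcA  = {s}
  8. ckckA = {s, v, u, q, r}
  9. kckcA = {s, t, q, r}
  10. ckckcA = {p, v, u}
  11. kckckcA = {p, v, u, t}
  12. ckckckcA = {s, q, r}
— saturated at 12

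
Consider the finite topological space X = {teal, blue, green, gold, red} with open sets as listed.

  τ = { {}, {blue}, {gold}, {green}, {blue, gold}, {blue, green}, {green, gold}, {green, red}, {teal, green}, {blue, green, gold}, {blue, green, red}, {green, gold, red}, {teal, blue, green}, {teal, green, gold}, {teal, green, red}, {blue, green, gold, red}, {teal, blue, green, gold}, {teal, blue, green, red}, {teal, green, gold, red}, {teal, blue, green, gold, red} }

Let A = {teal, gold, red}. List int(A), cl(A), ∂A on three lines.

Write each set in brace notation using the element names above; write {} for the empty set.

int(A) = {gold}
cl(A)  = {teal, gold, red}
∂A     = {teal, red}

interior: largest open inside A is {gold} (from {}, {gold})
cl via duality: int({blue, green}) = {blue, green}, so X∖{blue, green} = {teal, gold, red}
cl∖int = {teal, red}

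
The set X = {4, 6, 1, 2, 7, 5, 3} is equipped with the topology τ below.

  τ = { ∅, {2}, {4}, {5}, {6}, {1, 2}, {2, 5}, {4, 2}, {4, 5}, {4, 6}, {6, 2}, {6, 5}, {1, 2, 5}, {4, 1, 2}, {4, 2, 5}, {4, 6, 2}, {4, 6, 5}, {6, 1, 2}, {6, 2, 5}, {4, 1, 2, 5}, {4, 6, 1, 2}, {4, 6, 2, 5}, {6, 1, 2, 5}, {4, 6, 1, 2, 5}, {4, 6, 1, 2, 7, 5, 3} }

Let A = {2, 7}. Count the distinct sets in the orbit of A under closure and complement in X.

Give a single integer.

cl via duality: int({4, 6, 1, 5, 3}) = {4, 6, 5}, so X∖{4, 6, 5} = {1, 2, 7, 3}
Write k for closure, c for complement:
  1. A     = {2, 7}
  2. kA    = {1, 2, 7, 3}
  3. cA    = {4, 6, 1, 5, 3}
  4. ckA   = {4, 6, 5}
  5. kcA   = {4, 6, 1, 7, 5, 3}
  6. kckA  = {4, 6, 7, 5, 3}
  7. ckcA  = {2}
  8. ckckA = {1, 2}
applying k or c yields no new set

8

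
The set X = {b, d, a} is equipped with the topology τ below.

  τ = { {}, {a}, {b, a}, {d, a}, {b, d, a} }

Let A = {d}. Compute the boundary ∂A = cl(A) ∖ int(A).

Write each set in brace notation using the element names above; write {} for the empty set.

{d}

opens ⊆ A: {}; union → int = {}
complement {b, a}; its interior {b, a}; cl(A) = X∖{b, a} = {d}
boundary = {d} ∖ {} = {d}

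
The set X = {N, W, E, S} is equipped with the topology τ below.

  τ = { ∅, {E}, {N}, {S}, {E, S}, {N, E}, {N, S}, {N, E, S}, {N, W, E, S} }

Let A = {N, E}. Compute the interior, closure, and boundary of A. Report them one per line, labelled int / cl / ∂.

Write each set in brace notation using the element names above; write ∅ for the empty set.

int(A) = {N, E}
cl(A)  = {N, W, E}
∂A     = {W}

interior: largest open inside A is {N, E} (from ∅, {N}, {E}, {N, E})
cl via duality: int({W, S}) = {S}, so X∖{S} = {N, W, E}
cl∖int = {W}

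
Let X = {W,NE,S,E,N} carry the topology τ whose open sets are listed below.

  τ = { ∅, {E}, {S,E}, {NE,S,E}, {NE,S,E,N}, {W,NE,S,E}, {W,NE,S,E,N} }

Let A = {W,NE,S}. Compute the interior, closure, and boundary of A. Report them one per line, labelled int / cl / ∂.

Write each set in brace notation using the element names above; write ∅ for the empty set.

opens ⊆ A: ∅; union → int = ∅
complement {E,N}; its interior {E}; cl(A) = X∖{E} = {W,NE,S,N}
boundary = {W,NE,S,N} ∖ ∅ = {W,NE,S,N}

int(A) = ∅
cl(A)  = {W,NE,S,N}
∂A     = {W,NE,S,N}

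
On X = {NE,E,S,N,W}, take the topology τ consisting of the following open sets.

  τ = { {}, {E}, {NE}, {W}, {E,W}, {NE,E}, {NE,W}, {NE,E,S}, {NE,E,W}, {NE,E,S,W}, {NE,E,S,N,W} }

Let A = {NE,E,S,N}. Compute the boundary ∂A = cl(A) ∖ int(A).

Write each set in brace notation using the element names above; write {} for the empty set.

{N}

opens ⊆ A: {}, {E}, {NE}, {NE,E}, {NE,E,S}; union → int = {NE,E,S}
complement {W}; its interior {W}; cl(A) = X∖{W} = {NE,E,S,N}
boundary = {NE,E,S,N} ∖ {NE,E,S} = {N}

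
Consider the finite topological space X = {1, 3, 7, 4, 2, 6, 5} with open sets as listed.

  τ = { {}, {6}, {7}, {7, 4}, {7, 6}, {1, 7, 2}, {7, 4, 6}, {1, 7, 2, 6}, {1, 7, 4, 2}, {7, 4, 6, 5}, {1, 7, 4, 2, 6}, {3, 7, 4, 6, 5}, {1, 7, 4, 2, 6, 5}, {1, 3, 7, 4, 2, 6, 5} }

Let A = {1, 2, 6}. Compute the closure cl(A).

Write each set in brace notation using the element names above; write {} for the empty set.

{1, 3, 2, 6, 5}

cl via duality: int({3, 7, 4, 5}) = {7, 4}, so X∖{7, 4} = {1, 3, 2, 6, 5}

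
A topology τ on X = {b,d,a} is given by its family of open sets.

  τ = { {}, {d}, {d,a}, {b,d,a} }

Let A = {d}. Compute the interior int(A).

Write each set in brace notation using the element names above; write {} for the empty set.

interior: largest open inside A is {d} (from {}, {d})

{d}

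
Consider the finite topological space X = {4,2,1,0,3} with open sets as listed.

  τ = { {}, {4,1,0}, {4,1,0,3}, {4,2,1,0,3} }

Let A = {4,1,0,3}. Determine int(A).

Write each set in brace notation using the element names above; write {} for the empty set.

{4,1,0,3}

opens ⊆ A: {}, {4,1,0}, {4,1,0,3}; union → int = {4,1,0,3}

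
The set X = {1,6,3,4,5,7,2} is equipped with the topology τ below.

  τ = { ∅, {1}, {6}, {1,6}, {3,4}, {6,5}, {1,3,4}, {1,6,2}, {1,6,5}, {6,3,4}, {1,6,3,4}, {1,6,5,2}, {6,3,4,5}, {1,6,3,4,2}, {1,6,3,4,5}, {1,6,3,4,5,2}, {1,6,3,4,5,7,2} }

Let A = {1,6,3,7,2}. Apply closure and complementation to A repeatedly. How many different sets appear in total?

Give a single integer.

10

X∖A={4,5}, int(X∖A)=∅, hence cl(A)={1,6,3,4,5,7,2}
Orbit (k=closure, c=complement):
  1. A     = {1,6,3,7,2}
  2. kA    = {1,6,3,4,5,7,2}
  3. cA    = {4,5}
  4. ckA   = ∅
  5. kcA   = {3,4,5,7}
  6. ckcA  = {1,6,2}
  7. kckcA = {1,6,5,7,2}
  8. ckckcA = {3,4}
  9. kckckcA = {3,4,7}
  10. ckckckcA = {1,6,5,2}
(closed under both — stop)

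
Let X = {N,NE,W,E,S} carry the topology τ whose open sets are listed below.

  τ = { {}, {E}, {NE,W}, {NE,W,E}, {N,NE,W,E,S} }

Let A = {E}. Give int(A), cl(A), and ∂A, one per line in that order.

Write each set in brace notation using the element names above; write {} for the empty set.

int(A) = {E}
cl(A)  = {N,E,S}
∂A     = {N,S}

U open, U⊆A: {}, {E}. int(A) = ⋃ = {E}
X∖A={N,NE,W,S}, int(X∖A)={NE,W}, hence cl(A)={N,E,S}
∂A: remove int from cl → {N,S}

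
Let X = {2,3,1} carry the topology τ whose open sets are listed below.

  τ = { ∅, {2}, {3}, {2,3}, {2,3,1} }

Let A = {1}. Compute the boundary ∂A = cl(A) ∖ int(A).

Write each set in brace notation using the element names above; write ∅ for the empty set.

U open, U⊆A: ∅. int(A) = ⋃ = ∅
X∖A={2,3}, int(X∖A)={2,3}, hence cl(A)={1}
∂A: remove int from cl → {1}

{1}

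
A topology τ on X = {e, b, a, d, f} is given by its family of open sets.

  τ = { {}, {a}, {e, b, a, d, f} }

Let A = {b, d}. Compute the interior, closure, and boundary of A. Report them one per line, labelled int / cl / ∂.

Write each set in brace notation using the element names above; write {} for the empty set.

open subsets of A: {}; so int(A) = {}
closure: X∖int(X∖A) = X∖{a} = {e, b, d, f}
∂A = {e, b, d, f} minus {} = {e, b, d, f}

int(A) = {}
cl(A)  = {e, b, d, f}
∂A     = {e, b, d, f}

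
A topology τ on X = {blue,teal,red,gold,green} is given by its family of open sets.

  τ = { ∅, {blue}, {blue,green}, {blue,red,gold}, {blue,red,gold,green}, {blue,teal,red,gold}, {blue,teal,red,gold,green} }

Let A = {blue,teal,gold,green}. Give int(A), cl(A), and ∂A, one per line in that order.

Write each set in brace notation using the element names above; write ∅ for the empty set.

U open, U⊆A: ∅, {blue}, {blue,green}. int(A) = ⋃ = {blue,green}
X∖A={red}, int(X∖A)=∅, hence cl(A)={blue,teal,red,gold,green}
∂A: remove int from cl → {teal,red,gold}

int(A) = {blue,green}
cl(A)  = {blue,teal,red,gold,green}
∂A     = {teal,red,gold}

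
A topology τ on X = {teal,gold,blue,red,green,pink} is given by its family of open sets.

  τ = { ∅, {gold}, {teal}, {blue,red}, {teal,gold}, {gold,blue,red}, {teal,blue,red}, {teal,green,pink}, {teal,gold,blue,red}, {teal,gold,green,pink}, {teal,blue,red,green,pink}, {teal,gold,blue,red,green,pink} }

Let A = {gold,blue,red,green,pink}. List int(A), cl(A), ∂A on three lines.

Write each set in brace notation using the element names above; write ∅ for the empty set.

interior: largest open inside A is {gold,blue,red} (from ∅, {gold}, {blue,red}, {gold,blue,red})
cl via duality: int({teal}) = {teal}, so X∖{teal} = {gold,blue,red,green,pink}
cl∖int = {green,pink}

int(A) = {gold,blue,red}
cl(A)  = {gold,blue,red,green,pink}
∂A     = {green,pink}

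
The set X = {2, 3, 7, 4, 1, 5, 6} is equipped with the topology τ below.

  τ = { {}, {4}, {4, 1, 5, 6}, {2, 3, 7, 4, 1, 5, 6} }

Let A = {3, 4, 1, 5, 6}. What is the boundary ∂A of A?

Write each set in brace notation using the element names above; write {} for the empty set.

{2, 3, 7}

interior: largest open inside A is {4, 1, 5, 6} (from {}, {4}, {4, 1, 5, 6})
cl via duality: int({2, 7}) = {}, so X∖{} = {2, 3, 7, 4, 1, 5, 6}
cl∖int = {2, 3, 7}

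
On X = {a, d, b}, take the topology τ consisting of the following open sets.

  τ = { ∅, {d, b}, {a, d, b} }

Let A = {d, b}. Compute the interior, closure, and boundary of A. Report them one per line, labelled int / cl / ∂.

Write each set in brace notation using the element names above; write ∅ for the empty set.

opens ⊆ A: ∅, {d, b}; union → int = {d, b}
complement {a}; its interior ∅; cl(A) = X∖∅ = {a, d, b}
boundary = {a, d, b} ∖ {d, b} = {a}

int(A) = {d, b}
cl(A)  = {a, d, b}
∂A     = {a}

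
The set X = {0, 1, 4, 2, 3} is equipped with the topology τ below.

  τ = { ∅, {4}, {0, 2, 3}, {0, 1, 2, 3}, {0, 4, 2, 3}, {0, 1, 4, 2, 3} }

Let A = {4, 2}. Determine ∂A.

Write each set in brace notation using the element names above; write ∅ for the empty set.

{0, 1, 2, 3}

interior: largest open inside A is {4} (from ∅, {4})
cl via duality: int({0, 1, 3}) = ∅, so X∖∅ = {0, 1, 4, 2, 3}
cl∖int = {0, 1, 2, 3}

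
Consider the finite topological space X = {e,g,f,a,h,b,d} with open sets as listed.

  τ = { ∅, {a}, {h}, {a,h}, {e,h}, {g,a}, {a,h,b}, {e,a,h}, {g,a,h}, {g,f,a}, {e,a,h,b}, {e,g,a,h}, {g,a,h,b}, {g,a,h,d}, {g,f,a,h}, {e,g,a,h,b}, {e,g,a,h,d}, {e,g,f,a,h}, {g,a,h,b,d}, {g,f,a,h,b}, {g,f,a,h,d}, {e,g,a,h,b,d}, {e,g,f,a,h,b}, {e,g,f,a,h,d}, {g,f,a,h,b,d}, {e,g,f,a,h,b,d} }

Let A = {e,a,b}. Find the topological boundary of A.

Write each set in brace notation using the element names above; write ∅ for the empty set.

{e,g,f,b,d}

interior: largest open inside A is {a} (from ∅, {a})
cl via duality: int({g,f,h,d}) = {h}, so X∖{h} = {e,g,f,a,b,d}
cl∖int = {e,g,f,b,d}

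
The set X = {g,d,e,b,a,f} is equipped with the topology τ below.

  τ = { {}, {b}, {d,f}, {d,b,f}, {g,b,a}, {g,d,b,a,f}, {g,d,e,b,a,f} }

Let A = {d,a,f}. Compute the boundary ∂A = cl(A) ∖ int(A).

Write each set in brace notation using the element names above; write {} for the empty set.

opens ⊆ A: {}, {d,f}; union → int = {d,f}
complement {g,e,b}; its interior {b}; cl(A) = X∖{b} = {g,d,e,a,f}
boundary = {g,d,e,a,f} ∖ {d,f} = {g,e,a}

{g,e,a}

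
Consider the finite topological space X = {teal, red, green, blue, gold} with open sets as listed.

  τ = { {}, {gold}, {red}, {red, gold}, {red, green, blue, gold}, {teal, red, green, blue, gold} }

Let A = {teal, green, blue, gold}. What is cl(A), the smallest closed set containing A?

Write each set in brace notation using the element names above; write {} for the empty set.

closure: X∖int(X∖A) = X∖{red} = {teal, green, blue, gold}

{teal, green, blue, gold}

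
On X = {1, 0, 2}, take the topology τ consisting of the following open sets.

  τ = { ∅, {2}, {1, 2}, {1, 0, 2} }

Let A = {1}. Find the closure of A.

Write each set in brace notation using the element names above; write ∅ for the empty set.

{1, 0}

X∖A={0, 2}, int(X∖A)={2}, hence cl(A)={1, 0}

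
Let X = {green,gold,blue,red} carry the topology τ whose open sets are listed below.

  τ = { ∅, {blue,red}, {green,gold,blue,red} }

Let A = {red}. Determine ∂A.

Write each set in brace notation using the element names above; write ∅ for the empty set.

open subsets of A: ∅; so int(A) = ∅
closure: X∖int(X∖A) = X∖∅ = {green,gold,blue,red}
∂A = {green,gold,blue,red} minus ∅ = {green,gold,blue,red}

{green,gold,blue,red}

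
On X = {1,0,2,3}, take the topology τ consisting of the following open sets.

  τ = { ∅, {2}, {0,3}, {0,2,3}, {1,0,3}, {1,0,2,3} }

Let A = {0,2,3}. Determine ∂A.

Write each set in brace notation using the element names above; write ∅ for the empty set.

open subsets of A: ∅, {2}, {0,3}, {0,2,3}; so int(A) = {0,2,3}
closure: X∖int(X∖A) = X∖∅ = {1,0,2,3}
∂A = {1,0,2,3} minus {0,2,3} = {1}

{1}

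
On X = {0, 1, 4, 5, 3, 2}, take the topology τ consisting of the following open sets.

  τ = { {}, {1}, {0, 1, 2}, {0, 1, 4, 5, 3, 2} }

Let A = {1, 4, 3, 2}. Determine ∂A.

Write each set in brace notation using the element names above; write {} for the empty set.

{0, 4, 5, 3, 2}

opens ⊆ A: {}, {1}; union → int = {1}
complement {0, 5}; its interior {}; cl(A) = X∖{} = {0, 1, 4, 5, 3, 2}
boundary = {0, 1, 4, 5, 3, 2} ∖ {1} = {0, 4, 5, 3, 2}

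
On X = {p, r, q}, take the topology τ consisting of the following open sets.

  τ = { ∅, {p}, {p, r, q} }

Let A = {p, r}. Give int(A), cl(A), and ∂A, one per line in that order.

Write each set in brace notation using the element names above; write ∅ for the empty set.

int(A) = {p}
cl(A)  = {p, r, q}
∂A     = {r, q}

open subsets of A: ∅, {p}; so int(A) = {p}
closure: X∖int(X∖A) = X∖∅ = {p, r, q}
∂A = {p, r, q} minus {p} = {r, q}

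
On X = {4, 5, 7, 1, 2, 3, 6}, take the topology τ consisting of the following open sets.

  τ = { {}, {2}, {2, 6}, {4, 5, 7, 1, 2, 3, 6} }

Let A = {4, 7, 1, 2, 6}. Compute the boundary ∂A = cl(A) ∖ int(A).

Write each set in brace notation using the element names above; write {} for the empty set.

{4, 5, 7, 1, 3}

open subsets of A: {}, {2}, {2, 6}; so int(A) = {2, 6}
closure: X∖int(X∖A) = X∖{} = {4, 5, 7, 1, 2, 3, 6}
∂A = {4, 5, 7, 1, 2, 3, 6} minus {2, 6} = {4, 5, 7, 1, 3}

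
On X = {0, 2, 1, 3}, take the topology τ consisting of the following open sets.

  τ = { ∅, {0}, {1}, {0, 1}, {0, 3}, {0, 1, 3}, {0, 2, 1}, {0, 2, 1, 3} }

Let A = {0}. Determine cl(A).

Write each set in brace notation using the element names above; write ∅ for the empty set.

X∖A={2, 1, 3}, int(X∖A)={1}, hence cl(A)={0, 2, 3}

{0, 2, 3}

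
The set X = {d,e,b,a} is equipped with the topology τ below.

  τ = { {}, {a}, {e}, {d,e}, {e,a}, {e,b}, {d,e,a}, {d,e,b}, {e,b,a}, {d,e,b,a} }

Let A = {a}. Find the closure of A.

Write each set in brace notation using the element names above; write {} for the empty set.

closure: X∖int(X∖A) = X∖{d,e,b} = {a}

{a}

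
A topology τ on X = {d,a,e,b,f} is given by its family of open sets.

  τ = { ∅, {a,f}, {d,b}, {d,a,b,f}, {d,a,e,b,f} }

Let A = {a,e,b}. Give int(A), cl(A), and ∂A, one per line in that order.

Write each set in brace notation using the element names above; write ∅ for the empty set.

interior: largest open inside A is ∅ (from ∅)
cl via duality: int({d,f}) = ∅, so X∖∅ = {d,a,e,b,f}
cl∖int = {d,a,e,b,f}

int(A) = ∅
cl(A)  = {d,a,e,b,f}
∂A     = {d,a,e,b,f}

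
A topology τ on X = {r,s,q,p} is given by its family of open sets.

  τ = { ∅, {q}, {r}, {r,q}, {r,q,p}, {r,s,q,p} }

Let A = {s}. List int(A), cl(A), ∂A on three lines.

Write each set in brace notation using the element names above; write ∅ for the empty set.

int(A) = ∅
cl(A)  = {s}
∂A     = {s}

open subsets of A: ∅; so int(A) = ∅
closure: X∖int(X∖A) = X∖{r,q,p} = {s}
∂A = {s} minus ∅ = {s}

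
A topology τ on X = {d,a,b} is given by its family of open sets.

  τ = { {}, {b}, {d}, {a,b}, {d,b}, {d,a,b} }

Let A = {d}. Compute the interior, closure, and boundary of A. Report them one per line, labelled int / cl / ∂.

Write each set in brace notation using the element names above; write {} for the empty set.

opens ⊆ A: {}, {d}; union → int = {d}
complement {a,b}; its interior {a,b}; cl(A) = X∖{a,b} = {d}
boundary = {d} ∖ {d} = {}

int(A) = {d}
cl(A)  = {d}
∂A     = {}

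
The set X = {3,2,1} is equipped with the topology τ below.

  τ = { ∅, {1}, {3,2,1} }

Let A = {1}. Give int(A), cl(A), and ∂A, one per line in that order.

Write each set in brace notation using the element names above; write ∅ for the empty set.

open subsets of A: ∅, {1}; so int(A) = {1}
closure: X∖int(X∖A) = X∖∅ = {3,2,1}
∂A = {3,2,1} minus {1} = {3,2}

int(A) = {1}
cl(A)  = {3,2,1}
∂A     = {3,2}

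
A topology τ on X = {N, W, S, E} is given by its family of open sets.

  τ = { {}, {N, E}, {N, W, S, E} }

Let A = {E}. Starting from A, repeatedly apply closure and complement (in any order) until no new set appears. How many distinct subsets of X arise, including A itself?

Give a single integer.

closure: X∖int(X∖A) = X∖{} = {N, W, S, E}
Let k=closure and c=complement:
  1. A     = {E}
  2. kA    = {N, W, S, E}
  3. cA    = {N, W, S}
  4. ckA   = {}
— saturated at 4

4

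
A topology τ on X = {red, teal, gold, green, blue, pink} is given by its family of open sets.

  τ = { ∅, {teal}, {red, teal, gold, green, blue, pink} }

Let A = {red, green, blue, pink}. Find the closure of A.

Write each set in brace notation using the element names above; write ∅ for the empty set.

{red, gold, green, blue, pink}

cl via duality: int({teal, gold}) = {teal}, so X∖{teal} = {red, gold, green, blue, pink}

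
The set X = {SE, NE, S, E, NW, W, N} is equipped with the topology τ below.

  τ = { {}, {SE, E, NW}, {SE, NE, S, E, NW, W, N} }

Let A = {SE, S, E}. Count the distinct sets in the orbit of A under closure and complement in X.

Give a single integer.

4

complement {NE, NW, W, N}; its interior {}; cl(A) = X∖{} = {SE, NE, S, E, NW, W, N}
With k = closure, c = complement:
  1. A     = {SE, S, E}
  2. kA    = {SE, NE, S, E, NW, W, N}
  3. cA    = {NE, NW, W, N}
  4. ckA   = {}
k, c of each give nothing new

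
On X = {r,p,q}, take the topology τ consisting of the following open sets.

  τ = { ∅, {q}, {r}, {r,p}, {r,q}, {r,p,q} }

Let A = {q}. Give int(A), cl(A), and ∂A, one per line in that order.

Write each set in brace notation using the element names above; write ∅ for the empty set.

interior: largest open inside A is {q} (from ∅, {q})
cl via duality: int({r,p}) = {r,p}, so X∖{r,p} = {q}
cl∖int = ∅

int(A) = {q}
cl(A)  = {q}
∂A     = ∅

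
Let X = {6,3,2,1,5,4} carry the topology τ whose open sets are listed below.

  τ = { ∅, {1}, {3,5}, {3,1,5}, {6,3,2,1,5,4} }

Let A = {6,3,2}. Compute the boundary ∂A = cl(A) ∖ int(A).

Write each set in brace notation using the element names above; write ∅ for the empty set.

{6,3,2,5,4}

interior: largest open inside A is ∅ (from ∅)
cl via duality: int({1,5,4}) = {1}, so X∖{1} = {6,3,2,5,4}
cl∖int = {6,3,2,5,4}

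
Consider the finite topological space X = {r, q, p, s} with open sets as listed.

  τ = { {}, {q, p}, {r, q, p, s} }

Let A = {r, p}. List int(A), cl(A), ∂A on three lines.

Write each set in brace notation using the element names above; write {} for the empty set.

interior: largest open inside A is {} (from {})
cl via duality: int({q, s}) = {}, so X∖{} = {r, q, p, s}
cl∖int = {r, q, p, s}

int(A) = {}
cl(A)  = {r, q, p, s}
∂A     = {r, q, p, s}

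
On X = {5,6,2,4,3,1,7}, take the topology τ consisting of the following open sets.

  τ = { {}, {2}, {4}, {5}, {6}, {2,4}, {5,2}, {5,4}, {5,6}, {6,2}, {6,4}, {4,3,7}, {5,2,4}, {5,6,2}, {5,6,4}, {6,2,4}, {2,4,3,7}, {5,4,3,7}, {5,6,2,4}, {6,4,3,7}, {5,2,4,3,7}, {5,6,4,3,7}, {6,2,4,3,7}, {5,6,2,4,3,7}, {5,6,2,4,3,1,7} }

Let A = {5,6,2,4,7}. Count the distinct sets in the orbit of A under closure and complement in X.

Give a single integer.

complement {3,1}; its interior {}; cl(A) = X∖{} = {5,6,2,4,3,1,7}
With k = closure, c = complement:
  1. A     = {5,6,2,4,7}
  2. kA    = {5,6,2,4,3,1,7}
  3. cA    = {3,1}
  4. ckA   = {}
  5. kcA   = {3,1,7}
  6. ckcA  = {5,6,2,4}
k, c of each give nothing new

6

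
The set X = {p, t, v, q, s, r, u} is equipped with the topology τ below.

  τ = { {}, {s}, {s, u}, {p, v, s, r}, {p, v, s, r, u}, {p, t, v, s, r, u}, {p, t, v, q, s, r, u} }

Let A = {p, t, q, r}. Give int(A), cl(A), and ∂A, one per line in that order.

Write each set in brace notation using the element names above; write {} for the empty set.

int(A) = {}
cl(A)  = {p, t, v, q, r}
∂A     = {p, t, v, q, r}

U open, U⊆A: {}. int(A) = ⋃ = {}
X∖A={v, s, u}, int(X∖A)={s, u}, hence cl(A)={p, t, v, q, r}
∂A: remove int from cl → {p, t, v, q, r}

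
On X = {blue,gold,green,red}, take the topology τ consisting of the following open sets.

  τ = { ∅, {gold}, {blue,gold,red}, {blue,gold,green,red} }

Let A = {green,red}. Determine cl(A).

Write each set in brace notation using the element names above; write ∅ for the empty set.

{blue,green,red}

cl via duality: int({blue,gold}) = {gold}, so X∖{gold} = {blue,green,red}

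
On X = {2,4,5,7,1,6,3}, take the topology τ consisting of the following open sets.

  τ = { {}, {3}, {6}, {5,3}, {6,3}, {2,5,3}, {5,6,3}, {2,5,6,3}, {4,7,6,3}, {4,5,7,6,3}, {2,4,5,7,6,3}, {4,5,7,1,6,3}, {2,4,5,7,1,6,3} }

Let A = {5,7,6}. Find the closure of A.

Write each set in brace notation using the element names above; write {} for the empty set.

{2,4,5,7,1,6}

closure: X∖int(X∖A) = X∖{3} = {2,4,5,7,1,6}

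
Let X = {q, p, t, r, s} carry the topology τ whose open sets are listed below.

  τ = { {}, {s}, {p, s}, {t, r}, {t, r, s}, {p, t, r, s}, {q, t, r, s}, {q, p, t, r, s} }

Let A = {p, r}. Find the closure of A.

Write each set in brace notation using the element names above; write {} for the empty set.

{q, p, t, r}

complement {q, t, s}; its interior {s}; cl(A) = X∖{s} = {q, p, t, r}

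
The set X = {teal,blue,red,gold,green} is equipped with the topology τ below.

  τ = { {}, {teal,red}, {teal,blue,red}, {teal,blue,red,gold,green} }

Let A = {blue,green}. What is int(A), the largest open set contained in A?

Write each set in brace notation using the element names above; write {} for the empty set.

{}

opens ⊆ A: {}; union → int = {}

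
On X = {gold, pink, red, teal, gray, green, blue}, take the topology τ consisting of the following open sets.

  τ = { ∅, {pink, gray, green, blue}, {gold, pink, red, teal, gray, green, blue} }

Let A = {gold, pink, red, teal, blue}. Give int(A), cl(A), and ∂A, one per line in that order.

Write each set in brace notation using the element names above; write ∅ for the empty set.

int(A) = ∅
cl(A)  = {gold, pink, red, teal, gray, green, blue}
∂A     = {gold, pink, red, teal, gray, green, blue}

interior: largest open inside A is ∅ (from ∅)
cl via duality: int({gray, green}) = ∅, so X∖∅ = {gold, pink, red, teal, gray, green, blue}
cl∖int = {gold, pink, red, teal, gray, green, blue}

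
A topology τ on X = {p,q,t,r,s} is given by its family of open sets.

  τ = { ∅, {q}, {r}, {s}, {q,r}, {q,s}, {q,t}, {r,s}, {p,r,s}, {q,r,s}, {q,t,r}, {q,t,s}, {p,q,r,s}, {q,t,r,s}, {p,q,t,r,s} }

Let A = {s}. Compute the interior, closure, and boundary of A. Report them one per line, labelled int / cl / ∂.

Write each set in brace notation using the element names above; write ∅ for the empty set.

int(A) = {s}
cl(A)  = {p,s}
∂A     = {p}

opens ⊆ A: ∅, {s}; union → int = {s}
complement {p,q,t,r}; its interior {q,t,r}; cl(A) = X∖{q,t,r} = {p,s}
boundary = {p,s} ∖ {s} = {p}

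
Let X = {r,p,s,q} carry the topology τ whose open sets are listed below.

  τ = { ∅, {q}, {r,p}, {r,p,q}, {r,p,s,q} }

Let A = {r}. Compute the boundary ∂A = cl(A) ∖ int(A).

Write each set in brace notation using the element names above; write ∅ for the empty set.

{r,p,s}

U open, U⊆A: ∅. int(A) = ⋃ = ∅
X∖A={p,s,q}, int(X∖A)={q}, hence cl(A)={r,p,s}
∂A: remove int from cl → {r,p,s}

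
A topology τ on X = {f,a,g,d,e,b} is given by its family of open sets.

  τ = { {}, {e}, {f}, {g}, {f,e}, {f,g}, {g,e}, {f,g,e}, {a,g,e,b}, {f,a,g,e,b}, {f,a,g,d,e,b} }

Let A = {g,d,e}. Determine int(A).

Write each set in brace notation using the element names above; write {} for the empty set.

{g,e}

open subsets of A: {}, {e}, {g}, {g,e}; so int(A) = {g,e}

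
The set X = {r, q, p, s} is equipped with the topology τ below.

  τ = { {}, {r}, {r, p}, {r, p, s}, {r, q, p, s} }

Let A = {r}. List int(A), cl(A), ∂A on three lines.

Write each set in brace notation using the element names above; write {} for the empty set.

U open, U⊆A: {}, {r}. int(A) = ⋃ = {r}
X∖A={q, p, s}, int(X∖A)={}, hence cl(A)={r, q, p, s}
∂A: remove int from cl → {q, p, s}

int(A) = {r}
cl(A)  = {r, q, p, s}
∂A     = {q, p, s}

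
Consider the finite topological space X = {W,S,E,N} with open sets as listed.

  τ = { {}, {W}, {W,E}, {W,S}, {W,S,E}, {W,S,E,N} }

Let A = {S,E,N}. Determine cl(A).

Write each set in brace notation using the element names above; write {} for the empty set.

{S,E,N}

X∖A={W}, int(X∖A)={W}, hence cl(A)={S,E,N}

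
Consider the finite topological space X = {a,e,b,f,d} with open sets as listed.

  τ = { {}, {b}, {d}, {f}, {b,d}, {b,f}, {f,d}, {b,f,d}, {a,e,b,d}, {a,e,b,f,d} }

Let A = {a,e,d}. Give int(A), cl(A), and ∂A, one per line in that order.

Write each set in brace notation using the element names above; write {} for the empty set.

int(A) = {d}
cl(A)  = {a,e,d}
∂A     = {a,e}

open subsets of A: {}, {d}; so int(A) = {d}
closure: X∖int(X∖A) = X∖{b,f} = {a,e,d}
∂A = {a,e,d} minus {d} = {a,e}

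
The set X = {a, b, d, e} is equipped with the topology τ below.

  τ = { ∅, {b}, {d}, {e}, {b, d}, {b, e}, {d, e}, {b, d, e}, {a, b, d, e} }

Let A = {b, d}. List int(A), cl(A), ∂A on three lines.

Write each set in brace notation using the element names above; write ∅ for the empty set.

int(A) = {b, d}
cl(A)  = {a, b, d}
∂A     = {a}

open subsets of A: ∅, {b}, {d}, {b, d}; so int(A) = {b, d}
closure: X∖int(X∖A) = X∖{e} = {a, b, d}
∂A = {a, b, d} minus {b, d} = {a}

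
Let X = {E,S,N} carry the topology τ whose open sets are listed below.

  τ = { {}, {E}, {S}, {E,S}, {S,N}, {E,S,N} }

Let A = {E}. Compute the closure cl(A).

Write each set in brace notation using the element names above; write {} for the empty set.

X∖A={S,N}, int(X∖A)={S,N}, hence cl(A)={E}

{E}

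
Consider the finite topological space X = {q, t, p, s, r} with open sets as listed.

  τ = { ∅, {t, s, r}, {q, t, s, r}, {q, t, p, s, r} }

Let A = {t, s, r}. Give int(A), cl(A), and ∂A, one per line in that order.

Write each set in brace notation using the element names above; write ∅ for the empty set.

int(A) = {t, s, r}
cl(A)  = {q, t, p, s, r}
∂A     = {q, p}

U open, U⊆A: ∅, {t, s, r}. int(A) = ⋃ = {t, s, r}
X∖A={q, p}, int(X∖A)=∅, hence cl(A)={q, t, p, s, r}
∂A: remove int from cl → {q, p}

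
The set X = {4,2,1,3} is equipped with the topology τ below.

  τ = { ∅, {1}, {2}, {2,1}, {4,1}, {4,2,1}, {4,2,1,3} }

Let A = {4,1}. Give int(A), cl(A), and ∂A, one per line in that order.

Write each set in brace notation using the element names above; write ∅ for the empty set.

int(A) = {4,1}
cl(A)  = {4,1,3}
∂A     = {3}

opens ⊆ A: ∅, {1}, {4,1}; union → int = {4,1}
complement {2,3}; its interior {2}; cl(A) = X∖{2} = {4,1,3}
boundary = {4,1,3} ∖ {4,1} = {3}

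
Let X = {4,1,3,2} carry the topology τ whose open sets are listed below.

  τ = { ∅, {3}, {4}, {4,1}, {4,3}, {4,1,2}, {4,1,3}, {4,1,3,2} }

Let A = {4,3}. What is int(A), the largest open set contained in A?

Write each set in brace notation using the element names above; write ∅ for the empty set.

opens ⊆ A: ∅, {4}, {3}, {4,3}; union → int = {4,3}

{4,3}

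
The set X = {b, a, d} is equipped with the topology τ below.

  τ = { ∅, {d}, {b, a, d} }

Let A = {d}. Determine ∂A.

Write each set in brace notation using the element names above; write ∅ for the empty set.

{b, a}

open subsets of A: ∅, {d}; so int(A) = {d}
closure: X∖int(X∖A) = X∖∅ = {b, a, d}
∂A = {b, a, d} minus {d} = {b, a}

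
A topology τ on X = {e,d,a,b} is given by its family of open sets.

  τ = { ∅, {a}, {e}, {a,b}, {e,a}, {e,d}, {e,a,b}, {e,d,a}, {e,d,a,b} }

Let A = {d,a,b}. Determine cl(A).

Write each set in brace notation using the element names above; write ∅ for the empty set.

{d,a,b}

X∖A={e}, int(X∖A)={e}, hence cl(A)={d,a,b}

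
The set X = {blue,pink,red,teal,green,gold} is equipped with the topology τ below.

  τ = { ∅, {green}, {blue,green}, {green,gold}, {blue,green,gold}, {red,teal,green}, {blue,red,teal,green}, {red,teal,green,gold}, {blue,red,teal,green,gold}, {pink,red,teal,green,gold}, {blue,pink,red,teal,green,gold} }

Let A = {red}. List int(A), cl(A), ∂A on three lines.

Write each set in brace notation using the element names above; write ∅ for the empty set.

open subsets of A: ∅; so int(A) = ∅
closure: X∖int(X∖A) = X∖{blue,green,gold} = {pink,red,teal}
∂A = {pink,red,teal} minus ∅ = {pink,red,teal}

int(A) = ∅
cl(A)  = {pink,red,teal}
∂A     = {pink,red,teal}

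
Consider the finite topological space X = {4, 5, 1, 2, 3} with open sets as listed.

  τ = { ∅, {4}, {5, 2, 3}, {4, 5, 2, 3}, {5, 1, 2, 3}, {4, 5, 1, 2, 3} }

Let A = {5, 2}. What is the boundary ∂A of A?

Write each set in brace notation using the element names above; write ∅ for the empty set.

{5, 1, 2, 3}

open subsets of A: ∅; so int(A) = ∅
closure: X∖int(X∖A) = X∖{4} = {5, 1, 2, 3}
∂A = {5, 1, 2, 3} minus ∅ = {5, 1, 2, 3}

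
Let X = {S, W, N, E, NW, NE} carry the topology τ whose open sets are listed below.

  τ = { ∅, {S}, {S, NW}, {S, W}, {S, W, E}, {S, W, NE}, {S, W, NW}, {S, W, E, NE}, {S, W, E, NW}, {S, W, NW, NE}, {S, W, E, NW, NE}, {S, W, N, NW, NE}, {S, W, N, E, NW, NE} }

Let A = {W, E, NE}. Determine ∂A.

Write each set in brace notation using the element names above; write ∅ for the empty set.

{W, N, E, NE}

interior: largest open inside A is ∅ (from ∅)
cl via duality: int({S, N, NW}) = {S, NW}, so X∖{S, NW} = {W, N, E, NE}
cl∖int = {W, N, E, NE}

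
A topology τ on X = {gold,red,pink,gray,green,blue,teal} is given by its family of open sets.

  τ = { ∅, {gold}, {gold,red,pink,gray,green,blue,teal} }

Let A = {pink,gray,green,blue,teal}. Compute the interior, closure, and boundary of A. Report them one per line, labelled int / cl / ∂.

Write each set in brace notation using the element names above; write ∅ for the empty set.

interior: largest open inside A is ∅ (from ∅)
cl via duality: int({gold,red}) = {gold}, so X∖{gold} = {red,pink,gray,green,blue,teal}
cl∖int = {red,pink,gray,green,blue,teal}

int(A) = ∅
cl(A)  = {red,pink,gray,green,blue,teal}
∂A     = {red,pink,gray,green,blue,teal}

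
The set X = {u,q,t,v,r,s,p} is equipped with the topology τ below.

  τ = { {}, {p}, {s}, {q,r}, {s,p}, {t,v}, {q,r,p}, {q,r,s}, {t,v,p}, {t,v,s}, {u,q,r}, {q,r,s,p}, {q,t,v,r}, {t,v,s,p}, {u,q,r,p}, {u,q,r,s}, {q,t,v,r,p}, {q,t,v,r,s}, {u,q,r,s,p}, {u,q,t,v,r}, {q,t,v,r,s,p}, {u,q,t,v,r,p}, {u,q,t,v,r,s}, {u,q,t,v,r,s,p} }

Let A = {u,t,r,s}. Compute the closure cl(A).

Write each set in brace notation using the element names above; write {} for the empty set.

{u,q,t,v,r,s}

cl via duality: int({q,v,p}) = {p}, so X∖{p} = {u,q,t,v,r,s}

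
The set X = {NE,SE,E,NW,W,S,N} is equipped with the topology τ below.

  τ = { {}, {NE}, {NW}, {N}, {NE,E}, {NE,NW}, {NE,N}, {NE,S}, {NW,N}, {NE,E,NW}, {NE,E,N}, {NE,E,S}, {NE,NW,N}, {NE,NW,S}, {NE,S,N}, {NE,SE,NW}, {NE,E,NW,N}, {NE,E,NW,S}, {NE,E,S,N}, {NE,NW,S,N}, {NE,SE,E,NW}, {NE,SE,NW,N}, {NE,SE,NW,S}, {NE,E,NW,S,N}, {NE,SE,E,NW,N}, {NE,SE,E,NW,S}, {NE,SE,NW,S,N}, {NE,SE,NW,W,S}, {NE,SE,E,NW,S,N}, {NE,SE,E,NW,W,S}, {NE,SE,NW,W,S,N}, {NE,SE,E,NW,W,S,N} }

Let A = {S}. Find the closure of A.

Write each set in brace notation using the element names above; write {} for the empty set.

{W,S}

complement {NE,SE,E,NW,W,N}; its interior {NE,SE,E,NW,N}; cl(A) = X∖{NE,SE,E,NW,N} = {W,S}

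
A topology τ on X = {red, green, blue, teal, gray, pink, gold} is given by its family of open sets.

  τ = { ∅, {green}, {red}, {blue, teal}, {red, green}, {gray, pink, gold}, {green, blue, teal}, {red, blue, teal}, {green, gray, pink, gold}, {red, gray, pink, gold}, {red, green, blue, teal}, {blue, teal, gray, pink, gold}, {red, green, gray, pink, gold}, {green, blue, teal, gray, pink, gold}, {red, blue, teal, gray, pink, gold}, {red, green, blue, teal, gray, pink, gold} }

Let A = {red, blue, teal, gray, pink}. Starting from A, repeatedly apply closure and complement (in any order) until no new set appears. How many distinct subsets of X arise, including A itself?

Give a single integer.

6

complement {green, gold}; its interior {green}; cl(A) = X∖{green} = {red, blue, teal, gray, pink, gold}
With k = closure, c = complement:
  1. A     = {red, blue, teal, gray, pink}
  2. kA    = {red, blue, teal, gray, pink, gold}
  3. cA    = {green, gold}
  4. ckA   = {green}
  5. kcA   = {green, gray, pink, gold}
  6. ckcA  = {red, blue, teal}
k, c of each give nothing new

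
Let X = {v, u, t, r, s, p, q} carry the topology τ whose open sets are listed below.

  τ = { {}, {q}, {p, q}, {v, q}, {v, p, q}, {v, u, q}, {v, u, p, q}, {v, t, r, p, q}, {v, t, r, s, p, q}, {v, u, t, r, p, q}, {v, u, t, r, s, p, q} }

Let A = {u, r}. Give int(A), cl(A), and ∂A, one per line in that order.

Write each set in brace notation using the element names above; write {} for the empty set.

open subsets of A: {}; so int(A) = {}
closure: X∖int(X∖A) = X∖{v, p, q} = {u, t, r, s}
∂A = {u, t, r, s} minus {} = {u, t, r, s}

int(A) = {}
cl(A)  = {u, t, r, s}
∂A     = {u, t, r, s}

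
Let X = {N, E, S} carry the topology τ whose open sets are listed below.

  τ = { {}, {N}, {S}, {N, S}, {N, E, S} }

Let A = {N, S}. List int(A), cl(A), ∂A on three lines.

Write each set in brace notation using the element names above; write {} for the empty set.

int(A) = {N, S}
cl(A)  = {N, E, S}
∂A     = {E}

U open, U⊆A: {}, {S}, {N}, {N, S}. int(A) = ⋃ = {N, S}
X∖A={E}, int(X∖A)={}, hence cl(A)={N, E, S}
∂A: remove int from cl → {E}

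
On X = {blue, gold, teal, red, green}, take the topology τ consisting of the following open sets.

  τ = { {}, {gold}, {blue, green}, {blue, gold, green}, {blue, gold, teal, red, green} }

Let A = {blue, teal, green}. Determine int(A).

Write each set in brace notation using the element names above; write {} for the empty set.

opens ⊆ A: {}, {blue, green}; union → int = {blue, green}

{blue, green}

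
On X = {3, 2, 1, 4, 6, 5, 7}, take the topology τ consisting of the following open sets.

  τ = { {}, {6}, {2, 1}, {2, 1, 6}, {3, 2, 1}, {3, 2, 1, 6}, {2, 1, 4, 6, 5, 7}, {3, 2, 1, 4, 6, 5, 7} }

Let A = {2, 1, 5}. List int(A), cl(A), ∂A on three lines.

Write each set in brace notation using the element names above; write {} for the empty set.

int(A) = {2, 1}
cl(A)  = {3, 2, 1, 4, 5, 7}
∂A     = {3, 4, 5, 7}

U open, U⊆A: {}, {2, 1}. int(A) = ⋃ = {2, 1}
X∖A={3, 4, 6, 7}, int(X∖A)={6}, hence cl(A)={3, 2, 1, 4, 5, 7}
∂A: remove int from cl → {3, 4, 5, 7}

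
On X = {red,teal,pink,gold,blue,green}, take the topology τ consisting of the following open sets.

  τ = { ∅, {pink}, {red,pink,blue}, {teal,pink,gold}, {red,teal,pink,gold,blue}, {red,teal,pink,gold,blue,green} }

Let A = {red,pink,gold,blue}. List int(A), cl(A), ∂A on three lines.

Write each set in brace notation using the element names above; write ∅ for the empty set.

int(A) = {red,pink,blue}
cl(A)  = {red,teal,pink,gold,blue,green}
∂A     = {teal,gold,green}

opens ⊆ A: ∅, {pink}, {red,pink,blue}; union → int = {red,pink,blue}
complement {teal,green}; its interior ∅; cl(A) = X∖∅ = {red,teal,pink,gold,blue,green}
boundary = {red,teal,pink,gold,blue,green} ∖ {red,pink,blue} = {teal,gold,green}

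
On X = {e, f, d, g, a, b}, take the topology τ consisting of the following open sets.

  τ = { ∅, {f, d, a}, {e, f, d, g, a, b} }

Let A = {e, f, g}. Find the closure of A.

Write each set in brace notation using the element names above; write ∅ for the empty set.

{e, f, d, g, a, b}

X∖A={d, a, b}, int(X∖A)=∅, hence cl(A)={e, f, d, g, a, b}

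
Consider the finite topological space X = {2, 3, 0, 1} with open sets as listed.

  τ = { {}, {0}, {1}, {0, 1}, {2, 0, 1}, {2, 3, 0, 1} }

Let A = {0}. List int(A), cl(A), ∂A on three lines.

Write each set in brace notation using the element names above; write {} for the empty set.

int(A) = {0}
cl(A)  = {2, 3, 0}
∂A     = {2, 3}

interior: largest open inside A is {0} (from {}, {0})
cl via duality: int({2, 3, 1}) = {1}, so X∖{1} = {2, 3, 0}
cl∖int = {2, 3}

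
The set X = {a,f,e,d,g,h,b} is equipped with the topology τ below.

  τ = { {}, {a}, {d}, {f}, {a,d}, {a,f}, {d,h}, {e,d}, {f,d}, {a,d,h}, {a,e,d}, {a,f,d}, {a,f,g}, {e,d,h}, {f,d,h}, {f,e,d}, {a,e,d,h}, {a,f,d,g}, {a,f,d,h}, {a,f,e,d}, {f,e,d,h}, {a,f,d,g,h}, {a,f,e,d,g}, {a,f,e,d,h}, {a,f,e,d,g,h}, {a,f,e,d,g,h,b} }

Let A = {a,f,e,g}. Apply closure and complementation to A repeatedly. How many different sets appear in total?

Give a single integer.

8

cl via duality: int({d,h,b}) = {d,h}, so X∖{d,h} = {a,f,e,g,b}
Write k for closure, c for complement:
  1. A     = {a,f,e,g}
  2. kA    = {a,f,e,g,b}
  3. cA    = {d,h,b}
  4. ckA   = {d,h}
  5. kcA   = {e,d,h,b}
  6. ckcA  = {a,f,g}
  7. kckcA = {a,f,g,b}
  8. ckckcA = {e,d,h}
applying k or c yields no new set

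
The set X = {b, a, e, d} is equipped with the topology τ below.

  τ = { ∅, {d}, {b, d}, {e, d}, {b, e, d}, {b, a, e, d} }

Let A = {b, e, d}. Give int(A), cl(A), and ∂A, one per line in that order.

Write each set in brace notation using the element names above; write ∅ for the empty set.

U open, U⊆A: ∅, {d}, {e, d}, {b, d}, {b, e, d}. int(A) = ⋃ = {b, e, d}
X∖A={a}, int(X∖A)=∅, hence cl(A)={b, a, e, d}
∂A: remove int from cl → {a}

int(A) = {b, e, d}
cl(A)  = {b, a, e, d}
∂A     = {a}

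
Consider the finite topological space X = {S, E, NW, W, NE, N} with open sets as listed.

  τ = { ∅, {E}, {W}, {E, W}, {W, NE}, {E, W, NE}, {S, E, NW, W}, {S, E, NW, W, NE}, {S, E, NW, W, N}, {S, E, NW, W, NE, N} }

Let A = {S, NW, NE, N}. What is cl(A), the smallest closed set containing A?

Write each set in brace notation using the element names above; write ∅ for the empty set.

complement {E, W}; its interior {E, W}; cl(A) = X∖{E, W} = {S, NW, NE, N}

{S, NW, NE, N}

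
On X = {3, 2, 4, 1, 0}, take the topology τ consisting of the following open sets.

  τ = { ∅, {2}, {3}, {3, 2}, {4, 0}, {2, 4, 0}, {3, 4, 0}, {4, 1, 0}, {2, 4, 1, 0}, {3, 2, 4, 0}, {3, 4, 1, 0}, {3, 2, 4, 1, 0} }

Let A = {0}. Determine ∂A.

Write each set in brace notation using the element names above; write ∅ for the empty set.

open subsets of A: ∅; so int(A) = ∅
closure: X∖int(X∖A) = X∖{3, 2} = {4, 1, 0}
∂A = {4, 1, 0} minus ∅ = {4, 1, 0}

{4, 1, 0}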